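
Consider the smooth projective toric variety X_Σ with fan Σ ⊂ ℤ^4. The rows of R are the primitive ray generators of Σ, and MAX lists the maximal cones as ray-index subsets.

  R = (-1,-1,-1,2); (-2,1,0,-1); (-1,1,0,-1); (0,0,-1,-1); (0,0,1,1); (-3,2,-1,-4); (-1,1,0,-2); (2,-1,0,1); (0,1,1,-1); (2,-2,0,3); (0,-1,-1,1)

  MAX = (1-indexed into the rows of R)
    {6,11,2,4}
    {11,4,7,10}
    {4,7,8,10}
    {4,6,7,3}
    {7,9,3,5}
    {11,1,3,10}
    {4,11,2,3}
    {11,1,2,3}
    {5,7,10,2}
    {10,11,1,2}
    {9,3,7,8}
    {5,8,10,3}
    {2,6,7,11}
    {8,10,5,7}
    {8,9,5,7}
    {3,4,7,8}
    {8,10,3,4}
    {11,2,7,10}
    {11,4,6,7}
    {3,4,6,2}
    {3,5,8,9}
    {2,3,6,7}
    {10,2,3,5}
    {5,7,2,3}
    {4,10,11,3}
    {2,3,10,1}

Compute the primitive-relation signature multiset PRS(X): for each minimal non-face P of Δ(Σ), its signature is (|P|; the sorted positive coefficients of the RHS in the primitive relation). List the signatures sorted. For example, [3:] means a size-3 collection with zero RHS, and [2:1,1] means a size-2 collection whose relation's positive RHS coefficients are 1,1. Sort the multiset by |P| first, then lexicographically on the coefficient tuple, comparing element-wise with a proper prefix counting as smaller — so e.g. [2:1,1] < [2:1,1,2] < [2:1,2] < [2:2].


25 collections generate NE(X_Σ); each relation:

  P = {2,8}:  v_{2} + v_{8} = 0  →  sig = [2:]
  P = {4,5}:  v_{4} + v_{5} = 0  →  sig = [2:]
  P = {9,11}:  v_{9} + v_{11} = 0  →  sig = [2:]
  P = {1,7}:  v_{1} + v_{7} = v_{2} + v_{11}  →  sig = [2:1,1]
  P = {5,6}:  v_{5} + v_{6} = v_{2} + v_{7}  →  sig = [2:1,1]
  P = {5,11}:  v_{5} + v_{11} = v_{2} + v_{10}  →  sig = [2:1,1]
  P = {6,8}:  v_{6} + v_{8} = v_{4} + v_{7}  →  sig = [2:1,1]
  P = {6,10}:  v_{6} + v_{10} = v_{7} + v_{11}  →  sig = [2:1,1]
  P = {8,11}:  v_{8} + v_{11} = v_{4} + v_{10}  →  sig = [2:1,1]
  P = {9,10}:  v_{9} + v_{10} = v_{5} + v_{8}  →  sig = [2:1,1]
  P = {1,8}:  v_{1} + v_{8} = v_{3} + v_{10} + v_{11}  →  sig = [2:1,1,1]
  P = {1,9}:  v_{1} + v_{9} = v_{2} + v_{3} + v_{10}  →  sig = [2:1,1,1]
  P = {2,9}:  v_{2} + v_{9} = v_{3} + v_{5} + v_{7}  →  sig = [2:1,1,1]
  P = {4,9}:  v_{4} + v_{9} = v_{3} + v_{7} + v_{8}  →  sig = [2:1,1,1]
  P = {1,6}:  v_{1} + v_{6} = 2·v_{2} + v_{4} + v_{11}  →  sig = [2:1,1,2]
  P = {1,4}:  v_{1} + v_{4} = v_{3} + 2·v_{11}  →  sig = [2:1,2]
  P = {6,9}:  v_{6} + v_{9} = v_{3} + 2·v_{7}  →  sig = [2:1,2]
  P = {1,5}:  v_{1} + v_{5} = 2·v_{2} + v_{3} + 2·v_{10}  →  sig = [2:1,2,2]
  P = {3,7,10}:  v_{3} + v_{7} + v_{10} = 0  →  sig = [3:]
  P = {2,4,7}:  v_{2} + v_{4} + v_{7} = v_{6}  →  sig = [3:1]
  P = {2,4,10}:  v_{2} + v_{4} + v_{10} = v_{11}  →  sig = [3:1]
  P = {3,7,11}:  v_{3} + v_{7} + v_{11} = v_{2} + v_{4}  →  sig = [3:1,1]
  P = {3,6,11}:  v_{3} + v_{6} + v_{11} = 2·v_{2} + 2·v_{4}  →  sig = [3:2,2]
  P = {2,3,10,11}:  v_{2} + v_{3} + v_{10} + v_{11} = v_{1}  →  sig = [4:1]
  P = {3,5,7,8}:  v_{3} + v_{5} + v_{7} + v_{8} = v_{9}  →  sig = [4:1]

so the primitive-relation signature multiset is
    |P|=2: 18 collections, coeffs (), (), (), (1,1), (1,1), (1,1), (1,1), (1,1), (1,1), (1,1), (1,1,1), (1,1,1), (1,1,1), (1,1,1), (1,1,2), (1,2), (1,2), (1,2,2)
    |P|=3: 5 collections, coeffs (), (1), (1), (1,1), (2,2)
    |P|=4: 2 collections, coeffs (1), (1)


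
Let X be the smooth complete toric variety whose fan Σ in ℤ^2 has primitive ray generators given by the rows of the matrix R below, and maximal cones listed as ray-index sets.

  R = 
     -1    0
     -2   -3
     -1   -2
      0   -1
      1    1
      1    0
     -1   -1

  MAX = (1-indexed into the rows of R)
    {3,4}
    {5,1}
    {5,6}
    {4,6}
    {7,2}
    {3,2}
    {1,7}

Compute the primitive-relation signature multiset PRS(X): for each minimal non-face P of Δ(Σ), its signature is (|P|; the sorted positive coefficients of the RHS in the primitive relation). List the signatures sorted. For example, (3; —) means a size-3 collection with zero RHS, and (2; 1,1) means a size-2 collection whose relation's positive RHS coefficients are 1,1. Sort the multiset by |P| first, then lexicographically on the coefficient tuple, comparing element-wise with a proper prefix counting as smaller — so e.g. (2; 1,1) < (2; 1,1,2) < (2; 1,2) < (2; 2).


Primitive collections (14):

  {1,6}:  v_{1} + v_{6} = 0 ; sig = (2; —)
  {5,7}:  v_{5} + v_{7} = 0 ; sig = (2; —)
  {1,4}:  v_{1} + v_{4} = v_{7} ; sig = (2; 1)
  {2,5}:  v_{2} + v_{5} = v_{3} ; sig = (2; 1)
  {3,5}:  v_{3} + v_{5} = v_{4} ; sig = (2; 1)
  {3,7}:  v_{3} + v_{7} = v_{2} ; sig = (2; 1)
  {4,5}:  v_{4} + v_{5} = v_{6} ; sig = (2; 1)
  {4,7}:  v_{4} + v_{7} = v_{3} ; sig = (2; 1)
  {6,7}:  v_{6} + v_{7} = v_{4} ; sig = (2; 1)
  {2,6}:  v_{2} + v_{6} = v_{3} + v_{4} ; sig = (2; 1,1)
  {1,3}:  v_{1} + v_{3} = 2·v_{7} ; sig = (2; 2)
  {2,4}:  v_{2} + v_{4} = 2·v_{3} ; sig = (2; 2)
  {3,6}:  v_{3} + v_{6} = 2·v_{4} ; sig = (2; 2)
  {1,2}:  v_{1} + v_{2} = 3·v_{7} ; sig = (2; 3)

Signatures (|P|; sorted positive RHS coefficients), sorted:
    (2; —)
    (2; —)
    (2; 1)
    (2; 1)
    (2; 1)
    (2; 1)
    (2; 1)
    (2; 1)
    (2; 1)
    (2; 1,1)
    (2; 2)
    (2; 2)
    (2; 2)
    (2; 3)


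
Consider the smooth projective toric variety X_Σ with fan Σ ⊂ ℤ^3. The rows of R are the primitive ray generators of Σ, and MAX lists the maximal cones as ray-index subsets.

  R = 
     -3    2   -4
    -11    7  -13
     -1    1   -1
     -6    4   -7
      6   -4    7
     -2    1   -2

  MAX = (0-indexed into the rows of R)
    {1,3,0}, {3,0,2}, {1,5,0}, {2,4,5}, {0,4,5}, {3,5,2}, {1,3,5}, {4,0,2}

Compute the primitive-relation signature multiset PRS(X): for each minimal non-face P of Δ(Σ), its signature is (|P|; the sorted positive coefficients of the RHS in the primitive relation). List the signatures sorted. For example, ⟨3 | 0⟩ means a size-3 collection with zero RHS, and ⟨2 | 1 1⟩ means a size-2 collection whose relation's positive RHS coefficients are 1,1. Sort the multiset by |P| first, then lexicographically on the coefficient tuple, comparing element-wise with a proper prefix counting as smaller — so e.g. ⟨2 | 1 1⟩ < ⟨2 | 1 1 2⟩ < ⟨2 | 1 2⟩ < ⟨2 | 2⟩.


The 5 primitive collections of Σ (r=6, n=3):

  P={3,4}:  v_{3} + v_{4} = 0  →  sig = ⟨2 | 0⟩
  P={1,4}:  v_{1} + v_{4} = v_{0} + v_{5}  →  sig = ⟨2 | 1 1⟩
  P={1,2}:  v_{1} + v_{2} = 2·v_{3}  →  sig = ⟨2 | 2⟩
  P={0,2,5}:  v_{0} + v_{2} + v_{5} = v_{3}  →  sig = ⟨3 | 1⟩
  P={0,3,5}:  v_{0} + v_{3} + v_{5} = v_{1}  →  sig = ⟨3 | 1⟩

so the primitive-relation signature multiset is
[⟨2 | 0⟩, ⟨2 | 1 1⟩, ⟨2 | 2⟩, ⟨3 | 1⟩, ⟨3 | 1⟩]


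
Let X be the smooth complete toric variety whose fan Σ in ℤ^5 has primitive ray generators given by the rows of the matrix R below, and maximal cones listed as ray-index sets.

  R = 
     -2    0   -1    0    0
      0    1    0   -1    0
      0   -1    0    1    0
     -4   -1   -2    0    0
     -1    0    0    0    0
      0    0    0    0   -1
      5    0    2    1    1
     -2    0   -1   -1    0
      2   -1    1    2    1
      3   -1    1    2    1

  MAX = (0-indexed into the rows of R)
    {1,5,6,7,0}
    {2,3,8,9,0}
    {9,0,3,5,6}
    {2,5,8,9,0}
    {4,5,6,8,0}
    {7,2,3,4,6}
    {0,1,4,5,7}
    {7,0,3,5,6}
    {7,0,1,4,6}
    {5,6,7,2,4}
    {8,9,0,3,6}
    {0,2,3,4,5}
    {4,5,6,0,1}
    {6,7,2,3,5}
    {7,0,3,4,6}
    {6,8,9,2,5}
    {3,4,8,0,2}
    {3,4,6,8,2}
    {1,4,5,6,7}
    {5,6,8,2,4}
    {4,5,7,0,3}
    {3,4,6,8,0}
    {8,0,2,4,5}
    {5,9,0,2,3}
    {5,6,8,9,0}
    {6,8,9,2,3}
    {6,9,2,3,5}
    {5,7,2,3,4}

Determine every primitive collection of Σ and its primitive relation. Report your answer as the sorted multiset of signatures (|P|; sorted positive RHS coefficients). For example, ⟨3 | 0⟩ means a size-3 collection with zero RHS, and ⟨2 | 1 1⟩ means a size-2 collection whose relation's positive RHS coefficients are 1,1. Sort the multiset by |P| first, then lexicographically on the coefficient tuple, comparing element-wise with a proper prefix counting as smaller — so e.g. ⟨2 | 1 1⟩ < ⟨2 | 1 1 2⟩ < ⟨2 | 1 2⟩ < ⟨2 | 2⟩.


Minimal non-faces — 12 found among 10 rays, 28 max cones:

  P={1,2}:  v_{1} + v_{2} = 0 — sig = ⟨2 | 0⟩
  P={4,9}:  v_{4} + v_{9} = v_{8} — sig = ⟨2 | 1⟩
  P={1,3}:  v_{1} + v_{3} = v_{0} + v_{7} — sig = ⟨2 | 1 1⟩
  P={1,9}:  v_{1} + v_{9} = v_{0} + v_{6} — sig = ⟨2 | 1 1⟩
  P={7,9}:  v_{7} + v_{9} = v_{3} + v_{6} — sig = ⟨2 | 1 1⟩
  P={1,8}:  v_{1} + v_{8} = v_{0} + v_{4} + v_{6} — sig = ⟨2 | 1 1 1⟩
  P={7,8}:  v_{7} + v_{8} = v_{3} + v_{4} + v_{6} — sig = ⟨2 | 1 1 1⟩
  P={0,2,6}:  v_{0} + v_{2} + v_{6} = v_{9} — sig = ⟨3 | 1⟩
  P={0,2,7}:  v_{0} + v_{2} + v_{7} = v_{3} — sig = ⟨3 | 1⟩
  P={3,5,8}:  v_{3} + v_{5} + v_{8} = v_{0} + 2·v_{2} — sig = ⟨3 | 1 2⟩
  P={3,4,5,6}:  v_{3} + v_{4} + v_{5} + v_{6} = v_{2} — sig = ⟨4 | 1⟩
  P={0,4,5,6,7}:  v_{0} + v_{4} + v_{5} + v_{6} + v_{7} = 0 — sig = ⟨5 | 0⟩

so the primitive-relation signature multiset is
    |P|=2: 7 collections, coeffs (), (1), (1,1), (1,1), (1,1), (1,1,1), (1,1,1)
    |P|=3: 3 collections, coeffs (1), (1), (1,2)
    |P|=4: 1 collection, coeffs (1)
    |P|=5: 1 collection, coeffs ()


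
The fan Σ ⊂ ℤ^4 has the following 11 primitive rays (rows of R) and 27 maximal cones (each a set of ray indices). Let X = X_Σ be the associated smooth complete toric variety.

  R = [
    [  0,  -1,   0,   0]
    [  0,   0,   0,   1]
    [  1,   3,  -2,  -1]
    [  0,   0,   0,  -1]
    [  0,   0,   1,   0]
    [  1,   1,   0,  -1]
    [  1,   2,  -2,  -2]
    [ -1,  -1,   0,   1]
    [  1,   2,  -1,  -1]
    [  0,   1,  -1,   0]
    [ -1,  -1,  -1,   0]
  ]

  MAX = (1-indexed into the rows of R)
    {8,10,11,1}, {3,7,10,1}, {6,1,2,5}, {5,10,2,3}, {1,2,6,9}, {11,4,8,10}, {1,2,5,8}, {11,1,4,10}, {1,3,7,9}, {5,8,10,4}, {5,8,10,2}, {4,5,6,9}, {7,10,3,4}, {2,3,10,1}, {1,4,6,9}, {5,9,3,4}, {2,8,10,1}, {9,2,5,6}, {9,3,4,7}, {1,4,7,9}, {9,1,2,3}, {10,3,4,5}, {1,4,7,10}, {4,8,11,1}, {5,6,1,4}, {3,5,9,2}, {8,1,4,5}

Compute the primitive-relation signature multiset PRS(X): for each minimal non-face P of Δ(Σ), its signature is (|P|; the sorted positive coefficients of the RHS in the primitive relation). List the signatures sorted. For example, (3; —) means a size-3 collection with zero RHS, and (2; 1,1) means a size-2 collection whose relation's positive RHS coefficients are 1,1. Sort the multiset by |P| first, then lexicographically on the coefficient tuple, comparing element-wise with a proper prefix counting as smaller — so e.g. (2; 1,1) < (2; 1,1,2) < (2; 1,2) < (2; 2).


22 minimal non-faces of Δ(Σ) (on 11 rays):

  P = {2,4}:  v_{2} + v_{4} = 0  →  sig = (2; —)
  P = {6,8}:  v_{6} + v_{8} = 0  →  sig = (2; —)
  P = {6,10}:  v_{6} + v_{10} = v_{9}  →  sig = (2; 1)
  P = {8,9}:  v_{8} + v_{9} = v_{10}  →  sig = (2; 1)
  P = {9,10}:  v_{9} + v_{10} = v_{3}  →  sig = (2; 1)
  P = {2,7}:  v_{2} + v_{7} = v_{1} + v_{3}  →  sig = (2; 1,1)
  P = {5,7}:  v_{5} + v_{7} = v_{4} + v_{9}  →  sig = (2; 1,1)
  P = {5,11}:  v_{5} + v_{11} = v_{4} + v_{8}  →  sig = (2; 1,1)
  P = {2,11}:  v_{2} + v_{11} = v_{1} + v_{8} + v_{10}  →  sig = (2; 1,1,1)
  P = {6,11}:  v_{6} + v_{11} = v_{1} + v_{4} + v_{10}  →  sig = (2; 1,1,1)
  P = {6,7}:  v_{6} + v_{7} = v_{1} + v_{4} + 2·v_{9}  →  sig = (2; 1,1,2)
  P = {7,8}:  v_{7} + v_{8} = v_{1} + v_{4} + 2·v_{10}  →  sig = (2; 1,1,2)
  P = {9,11}:  v_{9} + v_{11} = v_{1} + v_{4} + 2·v_{10}  →  sig = (2; 1,1,2)
  P = {3,11}:  v_{3} + v_{11} = v_{1} + v_{4} + 3·v_{10}  →  sig = (2; 1,1,3)
  P = {3,6}:  v_{3} + v_{6} = 2·v_{9}  →  sig = (2; 2)
  P = {3,8}:  v_{3} + v_{8} = 2·v_{10}  →  sig = (2; 2)
  P = {7,11}:  v_{7} + v_{11} = 2·v_{1} + 2·v_{4} + 3·v_{10}  →  sig = (2; 2,2,3)
  P = {1,5,10}:  v_{1} + v_{5} + v_{10} = 0  →  sig = (3; —)
  P = {1,3,4}:  v_{1} + v_{3} + v_{4} = v_{7}  →  sig = (3; 1)
  P = {1,3,5}:  v_{1} + v_{3} + v_{5} = v_{9}  →  sig = (3; 1)
  P = {1,5,9}:  v_{1} + v_{5} + v_{9} = v_{6}  →  sig = (3; 1)
  P = {1,4,8,10}:  v_{1} + v_{4} + v_{8} + v_{10} = v_{11}  →  sig = (4; 1)

Sorted signature multiset PRS(X):
    |P|=2: 17 collections, coeffs (), (), (1), (1), (1), (1,1), (1,1), (1,1), (1,1,1), (1,1,1), (1,1,2), (1,1,2), (1,1,2), (1,1,3), (2), (2), (2,2,3)
    |P|=3: 4 collections, coeffs (), (1), (1), (1)
    |P|=4: 1 collection, coeffs (1)


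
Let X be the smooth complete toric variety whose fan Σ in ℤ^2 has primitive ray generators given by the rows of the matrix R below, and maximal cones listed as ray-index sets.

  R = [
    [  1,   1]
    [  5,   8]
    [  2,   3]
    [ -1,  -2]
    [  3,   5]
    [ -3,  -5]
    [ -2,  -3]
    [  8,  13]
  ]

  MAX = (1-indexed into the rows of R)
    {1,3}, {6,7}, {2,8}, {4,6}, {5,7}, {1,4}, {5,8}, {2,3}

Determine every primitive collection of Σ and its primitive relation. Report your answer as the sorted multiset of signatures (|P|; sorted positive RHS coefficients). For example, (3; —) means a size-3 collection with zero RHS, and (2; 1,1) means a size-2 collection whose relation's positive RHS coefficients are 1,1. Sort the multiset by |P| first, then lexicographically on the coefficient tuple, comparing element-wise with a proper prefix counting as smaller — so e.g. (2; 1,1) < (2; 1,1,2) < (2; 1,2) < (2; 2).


Δ(Σ) — 8 vertices, 20 min non-faces:

  • {3,7}:  v_{3} + v_{7} = 0 — sig = (2; —)
  • {5,6}:  v_{5} + v_{6} = 0 — sig = (2; —)
  • {1,7}:  v_{1} + v_{7} = v_{4} — sig = (2; 1)
  • {2,5}:  v_{2} + v_{5} = v_{8} — sig = (2; 1)
  • {2,6}:  v_{2} + v_{6} = v_{3} — sig = (2; 1)
  • {2,7}:  v_{2} + v_{7} = v_{5} — sig = (2; 1)
  • {3,4}:  v_{3} + v_{4} = v_{1} — sig = (2; 1)
  • {3,5}:  v_{3} + v_{5} = v_{2} — sig = (2; 1)
  • {3,6}:  v_{3} + v_{6} = v_{4} — sig = (2; 1)
  • {4,5}:  v_{4} + v_{5} = v_{3} — sig = (2; 1)
  • {4,7}:  v_{4} + v_{7} = v_{6} — sig = (2; 1)
  • {6,8}:  v_{6} + v_{8} = v_{2} — sig = (2; 1)
  • {4,8}:  v_{4} + v_{8} = v_{2} + v_{3} — sig = (2; 1,1)
  • {1,8}:  v_{1} + v_{8} = v_{2} + 2·v_{3} — sig = (2; 1,2)
  • {1,5}:  v_{1} + v_{5} = 2·v_{3} — sig = (2; 2)
  • {1,6}:  v_{1} + v_{6} = 2·v_{4} — sig = (2; 2)
  • {2,4}:  v_{2} + v_{4} = 2·v_{3} — sig = (2; 2)
  • {3,8}:  v_{3} + v_{8} = 2·v_{2} — sig = (2; 2)
  • {7,8}:  v_{7} + v_{8} = 2·v_{5} — sig = (2; 2)
  • {1,2}:  v_{1} + v_{2} = 3·v_{3} — sig = (2; 3)

Hence PRS(X_Σ) =
{ (2; —) ×2,  (2; 1) ×10,  (2; 1,1),  (2; 1,2),  (2; 2) ×5,  (2; 3) }


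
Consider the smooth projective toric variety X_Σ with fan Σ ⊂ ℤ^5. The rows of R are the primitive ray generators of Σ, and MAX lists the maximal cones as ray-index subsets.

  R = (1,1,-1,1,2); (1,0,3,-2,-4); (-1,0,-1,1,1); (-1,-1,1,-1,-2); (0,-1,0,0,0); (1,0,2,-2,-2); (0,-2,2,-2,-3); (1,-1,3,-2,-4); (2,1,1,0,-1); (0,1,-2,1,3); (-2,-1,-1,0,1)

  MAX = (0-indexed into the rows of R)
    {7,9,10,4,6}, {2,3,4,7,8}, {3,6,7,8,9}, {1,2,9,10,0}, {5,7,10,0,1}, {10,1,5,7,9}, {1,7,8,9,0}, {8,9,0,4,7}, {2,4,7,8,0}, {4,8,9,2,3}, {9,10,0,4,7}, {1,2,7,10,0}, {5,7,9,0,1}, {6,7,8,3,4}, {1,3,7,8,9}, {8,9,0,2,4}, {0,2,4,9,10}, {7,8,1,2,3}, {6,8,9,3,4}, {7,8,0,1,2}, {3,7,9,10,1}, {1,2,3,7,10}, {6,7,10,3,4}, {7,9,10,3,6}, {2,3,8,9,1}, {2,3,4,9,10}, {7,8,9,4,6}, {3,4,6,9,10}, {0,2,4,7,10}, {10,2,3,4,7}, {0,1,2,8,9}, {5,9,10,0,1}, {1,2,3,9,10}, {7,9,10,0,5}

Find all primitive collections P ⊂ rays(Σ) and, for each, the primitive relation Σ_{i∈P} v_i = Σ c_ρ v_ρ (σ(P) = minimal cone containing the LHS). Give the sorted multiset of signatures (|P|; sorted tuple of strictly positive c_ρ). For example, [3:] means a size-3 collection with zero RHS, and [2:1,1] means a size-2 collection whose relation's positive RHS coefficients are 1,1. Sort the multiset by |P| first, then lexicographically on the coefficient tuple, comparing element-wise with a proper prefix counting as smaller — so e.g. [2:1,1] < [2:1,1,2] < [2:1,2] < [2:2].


Δ(Σ) — 11 vertices, 14 min non-faces:

  P={0,3}:  v_{0} + v_{3} = 0  →  sig = [2:]
  P={8,10}:  v_{8} + v_{10} = 0  →  sig = [2:]
  P={1,4}:  v_{1} + v_{4} = v_{7}  →  sig = [2:1]
  P={2,6}:  v_{2} + v_{6} = v_{3} + v_{4}  →  sig = [2:1,1]
  P={0,6}:  v_{0} + v_{6} = v_{4} + v_{7} + v_{9}  →  sig = [2:1,1,1]
  P={2,5}:  v_{2} + v_{5} = v_{0} + v_{1} + v_{10}  →  sig = [2:1,1,1]
  P={3,5}:  v_{3} + v_{5} = v_{1} + v_{7} + v_{9} + v_{10}  →  sig = [2:1,1,1,1]
  P={5,8}:  v_{5} + v_{8} = v_{0} + v_{1} + v_{7} + v_{9}  →  sig = [2:1,1,1,1]
  P={4,5}:  v_{4} + v_{5} = v_{0} + 2·v_{7} + v_{9} + v_{10}  →  sig = [2:1,1,1,2]
  P={1,6}:  v_{1} + v_{6} = v_{3} + 2·v_{7} + v_{9}  →  sig = [2:1,1,2]
  P={5,6}:  v_{5} + v_{6} = 3·v_{7} + 2·v_{9} + v_{10}  →  sig = [2:1,2,3]
  P={2,7,9}:  v_{2} + v_{7} + v_{9} = 0  →  sig = [3:]
  P={3,4,7,9}:  v_{3} + v_{4} + v_{7} + v_{9} = v_{6}  →  sig = [4:1]
  P={0,1,7,9,10}:  v_{0} + v_{1} + v_{7} + v_{9} + v_{10} = v_{5}  →  sig = [5:1]

Signatures (|P|; sorted positive RHS coefficients), sorted:
    |P|=2: 11 collections, coeffs (), (), (1), (1,1), (1,1,1), (1,1,1), (1,1,1,1), (1,1,1,1), (1,1,1,2), (1,1,2), (1,2,3)
    |P|=3: 1 collection, coeffs ()
    |P|=4: 1 collection, coeffs (1)
    |P|=5: 1 collection, coeffs (1)


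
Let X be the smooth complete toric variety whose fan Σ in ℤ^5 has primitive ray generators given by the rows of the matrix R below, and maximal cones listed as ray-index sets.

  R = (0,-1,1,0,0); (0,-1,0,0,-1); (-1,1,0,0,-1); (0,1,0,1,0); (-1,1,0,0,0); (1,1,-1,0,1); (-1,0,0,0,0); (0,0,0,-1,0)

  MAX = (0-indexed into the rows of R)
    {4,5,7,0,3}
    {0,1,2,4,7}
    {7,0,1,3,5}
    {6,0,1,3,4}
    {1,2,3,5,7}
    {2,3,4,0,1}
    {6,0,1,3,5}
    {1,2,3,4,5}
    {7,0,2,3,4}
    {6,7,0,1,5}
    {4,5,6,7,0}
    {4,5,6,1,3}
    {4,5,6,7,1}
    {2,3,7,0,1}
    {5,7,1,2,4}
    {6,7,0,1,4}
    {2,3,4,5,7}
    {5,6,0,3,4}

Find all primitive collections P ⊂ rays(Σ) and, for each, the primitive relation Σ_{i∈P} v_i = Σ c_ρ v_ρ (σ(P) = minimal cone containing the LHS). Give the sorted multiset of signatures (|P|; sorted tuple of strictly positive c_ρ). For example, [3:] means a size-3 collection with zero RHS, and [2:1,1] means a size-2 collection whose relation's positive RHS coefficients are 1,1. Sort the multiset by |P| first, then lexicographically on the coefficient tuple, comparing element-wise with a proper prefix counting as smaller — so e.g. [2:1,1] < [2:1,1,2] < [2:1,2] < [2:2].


|primitive collections| = 5. Relations:

  • {2,6}:  v_{2} + v_{6} = v_{1} + 2·v_{4} — sig = [2:1,2]
  • {3,6,7}:  v_{3} + v_{6} + v_{7} = v_{4} — sig = [3:1]
  • {0,2,5}:  v_{0} + v_{2} + v_{5} = v_{3} + v_{7} — sig = [3:1,1]
  • {0,1,4,5}:  v_{0} + v_{1} + v_{4} + v_{5} = 0 — sig = [4:]
  • {1,3,4,7}:  v_{1} + v_{3} + v_{4} + v_{7} = v_{2} — sig = [4:1]

Sorted signature multiset PRS(X):
[[2:1,2], [3:1], [3:1,1], [4:], [4:1]]


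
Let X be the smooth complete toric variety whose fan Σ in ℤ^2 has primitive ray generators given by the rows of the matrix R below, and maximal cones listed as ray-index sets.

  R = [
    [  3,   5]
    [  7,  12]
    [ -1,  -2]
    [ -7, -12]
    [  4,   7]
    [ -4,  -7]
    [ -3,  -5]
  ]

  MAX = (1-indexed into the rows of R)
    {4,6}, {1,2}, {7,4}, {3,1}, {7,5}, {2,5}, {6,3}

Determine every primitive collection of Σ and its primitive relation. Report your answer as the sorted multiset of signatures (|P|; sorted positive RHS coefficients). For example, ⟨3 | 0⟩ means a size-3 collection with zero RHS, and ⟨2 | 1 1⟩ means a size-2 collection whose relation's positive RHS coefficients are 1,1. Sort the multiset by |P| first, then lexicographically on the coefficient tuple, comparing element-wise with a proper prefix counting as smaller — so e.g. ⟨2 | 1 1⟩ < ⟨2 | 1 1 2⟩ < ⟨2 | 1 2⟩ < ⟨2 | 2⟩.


Σ has 14 primitive collections:

  {1,7}:  v_{1} + v_{7} = 0  so sig = ⟨2 | 0⟩
  {2,4}:  v_{2} + v_{4} = 0  so sig = ⟨2 | 0⟩
  {5,6}:  v_{5} + v_{6} = 0  so sig = ⟨2 | 0⟩
  {1,4}:  v_{1} + v_{4} = v_{6}  so sig = ⟨2 | 1⟩
  {1,5}:  v_{1} + v_{5} = v_{2}  so sig = ⟨2 | 1⟩
  {1,6}:  v_{1} + v_{6} = v_{3}  so sig = ⟨2 | 1⟩
  {2,6}:  v_{2} + v_{6} = v_{1}  so sig = ⟨2 | 1⟩
  {2,7}:  v_{2} + v_{7} = v_{5}  so sig = ⟨2 | 1⟩
  {3,5}:  v_{3} + v_{5} = v_{1}  so sig = ⟨2 | 1⟩
  {3,7}:  v_{3} + v_{7} = v_{6}  so sig = ⟨2 | 1⟩
  {4,5}:  v_{4} + v_{5} = v_{7}  so sig = ⟨2 | 1⟩
  {6,7}:  v_{6} + v_{7} = v_{4}  so sig = ⟨2 | 1⟩
  {2,3}:  v_{2} + v_{3} = 2·v_{1}  so sig = ⟨2 | 2⟩
  {3,4}:  v_{3} + v_{4} = 2·v_{6}  so sig = ⟨2 | 2⟩

Sorted signature multiset PRS(X):
{ ⟨2 | 0⟩ ×3,  ⟨2 | 1⟩ ×9,  ⟨2 | 2⟩ ×2 }


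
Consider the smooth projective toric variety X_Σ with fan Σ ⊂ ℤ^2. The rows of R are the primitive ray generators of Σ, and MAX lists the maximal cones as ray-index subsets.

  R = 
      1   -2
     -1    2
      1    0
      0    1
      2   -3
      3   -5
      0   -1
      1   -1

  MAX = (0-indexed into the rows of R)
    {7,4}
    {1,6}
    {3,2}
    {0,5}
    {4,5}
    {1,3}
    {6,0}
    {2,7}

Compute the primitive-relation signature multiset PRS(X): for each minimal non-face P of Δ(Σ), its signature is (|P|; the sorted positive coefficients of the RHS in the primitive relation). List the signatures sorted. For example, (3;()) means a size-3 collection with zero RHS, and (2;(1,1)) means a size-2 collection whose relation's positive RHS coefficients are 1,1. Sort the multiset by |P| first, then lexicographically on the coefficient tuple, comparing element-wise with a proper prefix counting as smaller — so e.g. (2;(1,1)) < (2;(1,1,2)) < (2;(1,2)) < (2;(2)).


20 collections generate NE(X_Σ); each relation:

  P={0,1}:  v_{0} + v_{1} = 0  so sig = (2;())
  P={3,6}:  v_{3} + v_{6} = 0  so sig = (2;())
  P={0,3}:  v_{0} + v_{3} = v_{7}  so sig = (2;(1))
  P={0,4}:  v_{0} + v_{4} = v_{5}  so sig = (2;(1))
  P={0,7}:  v_{0} + v_{7} = v_{4}  so sig = (2;(1))
  P={1,4}:  v_{1} + v_{4} = v_{7}  so sig = (2;(1))
  P={1,5}:  v_{1} + v_{5} = v_{4}  so sig = (2;(1))
  P={1,7}:  v_{1} + v_{7} = v_{3}  so sig = (2;(1))
  P={2,6}:  v_{2} + v_{6} = v_{7}  so sig = (2;(1))
  P={3,7}:  v_{3} + v_{7} = v_{2}  so sig = (2;(1))
  P={6,7}:  v_{6} + v_{7} = v_{0}  so sig = (2;(1))
  P={3,5}:  v_{3} + v_{5} = v_{4} + v_{7}  so sig = (2;(1,1))
  P={2,5}:  v_{2} + v_{5} = v_{4} + 2·v_{7}  so sig = (2;(1,2))
  P={0,2}:  v_{0} + v_{2} = 2·v_{7}  so sig = (2;(2))
  P={1,2}:  v_{1} + v_{2} = 2·v_{3}  so sig = (2;(2))
  P={3,4}:  v_{3} + v_{4} = 2·v_{7}  so sig = (2;(2))
  P={4,6}:  v_{4} + v_{6} = 2·v_{0}  so sig = (2;(2))
  P={5,7}:  v_{5} + v_{7} = 2·v_{4}  so sig = (2;(2))
  P={2,4}:  v_{2} + v_{4} = 3·v_{7}  so sig = (2;(3))
  P={5,6}:  v_{5} + v_{6} = 3·v_{0}  so sig = (2;(3))

Signatures (|P|; sorted positive RHS coefficients), sorted:
    (2;())
    (2;())
    (2;(1))
    (2;(1))
    (2;(1))
    (2;(1))
    (2;(1))
    (2;(1))
    (2;(1))
    (2;(1))
    (2;(1))
    (2;(1,1))
    (2;(1,2))
    (2;(2))
    (2;(2))
    (2;(2))
    (2;(2))
    (2;(2))
    (2;(3))
    (2;(3))


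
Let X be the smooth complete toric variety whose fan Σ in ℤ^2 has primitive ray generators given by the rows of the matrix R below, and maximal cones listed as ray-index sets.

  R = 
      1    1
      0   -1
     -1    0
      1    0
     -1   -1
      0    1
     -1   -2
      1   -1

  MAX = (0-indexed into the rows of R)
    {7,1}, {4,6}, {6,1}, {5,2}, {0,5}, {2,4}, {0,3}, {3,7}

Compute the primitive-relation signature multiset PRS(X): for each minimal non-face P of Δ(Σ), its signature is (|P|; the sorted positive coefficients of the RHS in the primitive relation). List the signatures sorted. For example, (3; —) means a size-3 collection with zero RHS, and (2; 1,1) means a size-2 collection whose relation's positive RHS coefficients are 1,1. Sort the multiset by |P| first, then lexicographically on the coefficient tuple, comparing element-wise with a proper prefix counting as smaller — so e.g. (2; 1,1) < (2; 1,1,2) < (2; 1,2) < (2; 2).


20 collections generate NE(X_Σ); each relation:

  {0,4}:  v_{0} + v_{4} = 0  ⟹  sig = (2; —)
  {1,5}:  v_{1} + v_{5} = 0  ⟹  sig = (2; —)
  {2,3}:  v_{2} + v_{3} = 0  ⟹  sig = (2; —)
  {0,1}:  v_{0} + v_{1} = v_{3}  ⟹  sig = (2; 1)
  {0,2}:  v_{0} + v_{2} = v_{5}  ⟹  sig = (2; 1)
  {0,6}:  v_{0} + v_{6} = v_{1}  ⟹  sig = (2; 1)
  {1,2}:  v_{1} + v_{2} = v_{4}  ⟹  sig = (2; 1)
  {1,3}:  v_{1} + v_{3} = v_{7}  ⟹  sig = (2; 1)
  {1,4}:  v_{1} + v_{4} = v_{6}  ⟹  sig = (2; 1)
  {2,7}:  v_{2} + v_{7} = v_{1}  ⟹  sig = (2; 1)
  {3,4}:  v_{3} + v_{4} = v_{1}  ⟹  sig = (2; 1)
  {3,5}:  v_{3} + v_{5} = v_{0}  ⟹  sig = (2; 1)
  {4,5}:  v_{4} + v_{5} = v_{2}  ⟹  sig = (2; 1)
  {5,6}:  v_{5} + v_{6} = v_{4}  ⟹  sig = (2; 1)
  {5,7}:  v_{5} + v_{7} = v_{3}  ⟹  sig = (2; 1)
  {0,7}:  v_{0} + v_{7} = 2·v_{3}  ⟹  sig = (2; 2)
  {2,6}:  v_{2} + v_{6} = 2·v_{4}  ⟹  sig = (2; 2)
  {3,6}:  v_{3} + v_{6} = 2·v_{1}  ⟹  sig = (2; 2)
  {4,7}:  v_{4} + v_{7} = 2·v_{1}  ⟹  sig = (2; 2)
  {6,7}:  v_{6} + v_{7} = 3·v_{1}  ⟹  sig = (2; 3)

so the primitive-relation signature multiset is
    (2; —)
    (2; —)
    (2; —)
    (2; 1)
    (2; 1)
    (2; 1)
    (2; 1)
    (2; 1)
    (2; 1)
    (2; 1)
    (2; 1)
    (2; 1)
    (2; 1)
    (2; 1)
    (2; 1)
    (2; 2)
    (2; 2)
    (2; 2)
    (2; 2)
    (2; 3)


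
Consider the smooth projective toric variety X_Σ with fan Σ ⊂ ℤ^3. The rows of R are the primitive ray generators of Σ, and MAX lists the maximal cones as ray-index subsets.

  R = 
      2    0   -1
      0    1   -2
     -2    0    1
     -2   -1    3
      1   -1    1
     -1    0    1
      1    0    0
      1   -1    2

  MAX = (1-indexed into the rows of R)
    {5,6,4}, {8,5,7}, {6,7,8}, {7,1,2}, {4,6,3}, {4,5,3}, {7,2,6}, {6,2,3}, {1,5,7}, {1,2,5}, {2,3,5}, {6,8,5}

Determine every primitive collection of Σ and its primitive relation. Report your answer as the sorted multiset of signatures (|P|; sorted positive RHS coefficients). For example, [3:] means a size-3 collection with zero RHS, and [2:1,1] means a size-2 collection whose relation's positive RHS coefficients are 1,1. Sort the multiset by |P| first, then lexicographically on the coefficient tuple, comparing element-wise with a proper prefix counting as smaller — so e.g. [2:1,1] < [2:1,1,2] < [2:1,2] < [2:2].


Primitive collections (14):

  {1,3}:  v_{1} + v_{3} = 0  ⟹  sig = [2:]
  {1,6}:  v_{1} + v_{6} = v_{7}  ⟹  sig = [2:1]
  {2,4}:  v_{2} + v_{4} = v_{3}  ⟹  sig = [2:1]
  {2,8}:  v_{2} + v_{8} = v_{7}  ⟹  sig = [2:1]
  {3,7}:  v_{3} + v_{7} = v_{6}  ⟹  sig = [2:1]
  {1,4}:  v_{1} + v_{4} = v_{5} + v_{6}  ⟹  sig = [2:1,1]
  {1,8}:  v_{1} + v_{8} = v_{5} + 2·v_{7}  ⟹  sig = [2:1,2]
  {3,8}:  v_{3} + v_{8} = v_{5} + 2·v_{6}  ⟹  sig = [2:1,2]
  {4,7}:  v_{4} + v_{7} = v_{5} + 2·v_{6}  ⟹  sig = [2:1,2]
  {4,8}:  v_{4} + v_{8} = 2·v_{5} + 3·v_{6}  ⟹  sig = [2:2,3]
  {2,5,6}:  v_{2} + v_{5} + v_{6} = 0  ⟹  sig = [3:]
  {2,5,7}:  v_{2} + v_{5} + v_{7} = v_{1}  ⟹  sig = [3:1]
  {3,5,6}:  v_{3} + v_{5} + v_{6} = v_{4}  ⟹  sig = [3:1]
  {5,6,7}:  v_{5} + v_{6} + v_{7} = v_{8}  ⟹  sig = [3:1]

Sorted signature multiset PRS(X):
    [2:]
    [2:1]
    [2:1]
    [2:1]
    [2:1]
    [2:1,1]
    [2:1,2]
    [2:1,2]
    [2:1,2]
    [2:2,3]
    [3:]
    [3:1]
    [3:1]
    [3:1]


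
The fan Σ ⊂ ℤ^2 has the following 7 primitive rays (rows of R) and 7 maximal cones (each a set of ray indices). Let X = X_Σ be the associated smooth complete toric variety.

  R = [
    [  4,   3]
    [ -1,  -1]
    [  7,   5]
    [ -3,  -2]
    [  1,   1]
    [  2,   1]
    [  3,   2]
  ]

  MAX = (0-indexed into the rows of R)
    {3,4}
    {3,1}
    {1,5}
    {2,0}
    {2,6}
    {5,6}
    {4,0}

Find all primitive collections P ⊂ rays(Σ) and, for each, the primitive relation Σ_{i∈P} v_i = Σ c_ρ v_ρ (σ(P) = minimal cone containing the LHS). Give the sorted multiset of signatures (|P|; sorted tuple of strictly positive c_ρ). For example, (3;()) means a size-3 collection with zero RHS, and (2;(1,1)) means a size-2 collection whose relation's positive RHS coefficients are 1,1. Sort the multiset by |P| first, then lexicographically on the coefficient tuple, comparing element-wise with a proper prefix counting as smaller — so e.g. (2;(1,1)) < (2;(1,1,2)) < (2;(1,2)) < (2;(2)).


|primitive collections| = 14. Relations:

  {1,4}:  v_{1} + v_{4} = 0  →  sig = (2;())
  {3,6}:  v_{3} + v_{6} = 0  →  sig = (2;())
  {0,1}:  v_{0} + v_{1} = v_{6}  →  sig = (2;(1))
  {0,3}:  v_{0} + v_{3} = v_{4}  →  sig = (2;(1))
  {0,6}:  v_{0} + v_{6} = v_{2}  →  sig = (2;(1))
  {1,6}:  v_{1} + v_{6} = v_{5}  →  sig = (2;(1))
  {2,3}:  v_{2} + v_{3} = v_{0}  →  sig = (2;(1))
  {3,5}:  v_{3} + v_{5} = v_{1}  →  sig = (2;(1))
  {4,5}:  v_{4} + v_{5} = v_{6}  →  sig = (2;(1))
  {4,6}:  v_{4} + v_{6} = v_{0}  →  sig = (2;(1))
  {0,5}:  v_{0} + v_{5} = 2·v_{6}  →  sig = (2;(2))
  {1,2}:  v_{1} + v_{2} = 2·v_{6}  →  sig = (2;(2))
  {2,4}:  v_{2} + v_{4} = 2·v_{0}  →  sig = (2;(2))
  {2,5}:  v_{2} + v_{5} = 3·v_{6}  →  sig = (2;(3))

so the primitive-relation signature multiset is
[(2;()), (2;()), (2;(1)), (2;(1)), (2;(1)), (2;(1)), (2;(1)), (2;(1)), (2;(1)), (2;(1)), (2;(2)), (2;(2)), (2;(2)), (2;(3))]


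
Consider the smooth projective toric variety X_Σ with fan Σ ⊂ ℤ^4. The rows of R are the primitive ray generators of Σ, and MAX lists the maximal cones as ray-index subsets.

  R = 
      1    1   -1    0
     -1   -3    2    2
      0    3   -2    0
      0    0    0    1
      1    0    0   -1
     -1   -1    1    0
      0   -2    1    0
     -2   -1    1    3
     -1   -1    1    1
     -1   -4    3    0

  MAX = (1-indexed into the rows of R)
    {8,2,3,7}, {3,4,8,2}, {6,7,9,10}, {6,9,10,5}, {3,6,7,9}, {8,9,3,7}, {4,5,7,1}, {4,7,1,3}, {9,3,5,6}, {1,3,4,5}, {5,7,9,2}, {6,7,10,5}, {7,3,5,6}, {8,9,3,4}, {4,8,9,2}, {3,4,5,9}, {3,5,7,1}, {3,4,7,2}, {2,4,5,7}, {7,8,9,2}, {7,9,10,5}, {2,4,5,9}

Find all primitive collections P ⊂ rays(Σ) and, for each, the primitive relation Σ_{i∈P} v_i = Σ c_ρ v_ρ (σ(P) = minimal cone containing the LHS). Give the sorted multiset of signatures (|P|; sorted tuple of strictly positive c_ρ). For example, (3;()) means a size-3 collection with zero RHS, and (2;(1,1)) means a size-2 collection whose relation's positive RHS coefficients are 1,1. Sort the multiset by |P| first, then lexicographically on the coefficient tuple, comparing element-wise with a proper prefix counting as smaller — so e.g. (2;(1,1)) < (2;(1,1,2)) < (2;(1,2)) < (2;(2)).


Minimal non-faces — 20 found among 10 rays, 22 max cones:

  {1,6}:  v_{1} + v_{6} = 0  ⟹  sig = (2;())
  {1,9}:  v_{1} + v_{9} = v_{4}  ⟹  sig = (2;(1))
  {3,10}:  v_{3} + v_{10} = v_{6}  ⟹  sig = (2;(1))
  {4,6}:  v_{4} + v_{6} = v_{9}  ⟹  sig = (2;(1))
  {5,8}:  v_{5} + v_{8} = v_{4} + v_{9}  ⟹  sig = (2;(1,1))
  {1,8}:  v_{1} + v_{8} = v_{2} + v_{3} + v_{4}  ⟹  sig = (2;(1,1,1))
  {1,10}:  v_{1} + v_{10} = v_{5} + v_{7} + v_{9}  ⟹  sig = (2;(1,1,1))
  {4,10}:  v_{4} + v_{10} = v_{5} + v_{7} + 2·v_{9}  ⟹  sig = (2;(1,1,2))
  {6,8}:  v_{6} + v_{8} = v_{3} + v_{7} + 3·v_{9}  ⟹  sig = (2;(1,1,3))
  {1,2}:  v_{1} + v_{2} = 2·v_{4} + v_{7}  ⟹  sig = (2;(1,2))
  {2,6}:  v_{2} + v_{6} = v_{7} + 2·v_{9}  ⟹  sig = (2;(1,2))
  {2,10}:  v_{2} + v_{10} = v_{5} + 2·v_{7} + 3·v_{9}  ⟹  sig = (2;(1,2,3))
  {8,10}:  v_{8} + v_{10} = v_{7} + 3·v_{9}  ⟹  sig = (2;(1,3))
  {2,3,5}:  v_{2} + v_{3} + v_{5} = v_{4}  ⟹  sig = (3;(1))
  {2,3,9}:  v_{2} + v_{3} + v_{9} = v_{8}  ⟹  sig = (3;(1))
  {4,7,9}:  v_{4} + v_{7} + v_{9} = v_{2}  ⟹  sig = (3;(1))
  {4,7,8}:  v_{4} + v_{7} + v_{8} = 2·v_{2} + v_{3}  ⟹  sig = (3;(1,2))
  {3,5,7,9}:  v_{3} + v_{5} + v_{7} + v_{9} = 0  ⟹  sig = (4;())
  {3,4,5,7}:  v_{3} + v_{4} + v_{5} + v_{7} = v_{1}  ⟹  sig = (4;(1))
  {5,6,7,9}:  v_{5} + v_{6} + v_{7} + v_{9} = v_{10}  ⟹  sig = (4;(1))

Sorted signature multiset PRS(X):
{ (2;()),  (2;(1)) ×3,  (2;(1,1)),  (2;(1,1,1)) ×2,  (2;(1,1,2)),  (2;(1,1,3)),  (2;(1,2)) ×2,  (2;(1,2,3)),  (2;(1,3)),  (3;(1)) ×3,  (3;(1,2)),  (4;()),  (4;(1)) ×2 }


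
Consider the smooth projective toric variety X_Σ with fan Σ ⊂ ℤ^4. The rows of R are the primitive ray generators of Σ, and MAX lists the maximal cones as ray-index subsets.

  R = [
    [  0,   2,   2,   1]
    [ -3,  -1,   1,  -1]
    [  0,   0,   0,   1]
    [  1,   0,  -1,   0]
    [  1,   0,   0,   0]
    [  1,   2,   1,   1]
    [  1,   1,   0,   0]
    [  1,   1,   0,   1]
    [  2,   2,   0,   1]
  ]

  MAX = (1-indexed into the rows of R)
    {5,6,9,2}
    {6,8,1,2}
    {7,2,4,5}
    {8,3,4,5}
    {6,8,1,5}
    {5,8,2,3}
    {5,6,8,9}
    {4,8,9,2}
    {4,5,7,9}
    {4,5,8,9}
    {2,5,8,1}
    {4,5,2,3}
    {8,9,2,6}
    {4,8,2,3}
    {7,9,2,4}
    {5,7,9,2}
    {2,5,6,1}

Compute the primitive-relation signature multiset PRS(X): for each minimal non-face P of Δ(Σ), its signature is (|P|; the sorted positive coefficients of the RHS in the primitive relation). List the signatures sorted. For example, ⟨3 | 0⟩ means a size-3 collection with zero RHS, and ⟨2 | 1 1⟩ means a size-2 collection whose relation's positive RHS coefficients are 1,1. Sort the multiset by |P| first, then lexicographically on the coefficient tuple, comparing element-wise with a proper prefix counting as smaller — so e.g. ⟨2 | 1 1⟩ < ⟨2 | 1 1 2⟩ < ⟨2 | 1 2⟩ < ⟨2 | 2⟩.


|primitive collections| = 14. Relations:

  • {1,4}:  v_{1} + v_{4} = v_{6} ; sig = ⟨2 | 1⟩
  • {3,7}:  v_{3} + v_{7} = v_{8} ; sig = ⟨2 | 1⟩
  • {4,6}:  v_{4} + v_{6} = v_{9} ; sig = ⟨2 | 1⟩
  • {7,8}:  v_{7} + v_{8} = v_{9} ; sig = ⟨2 | 1⟩
  • {1,7}:  v_{1} + v_{7} = v_{2} + v_{5} + v_{6} + v_{9} ; sig = ⟨2 | 1 1 1 1⟩
  • {6,7}:  v_{6} + v_{7} = v_{2} + v_{5} + 2·v_{9} ; sig = ⟨2 | 1 1 2⟩
  • {3,6}:  v_{3} + v_{6} = v_{2} + v_{5} + 3·v_{8} ; sig = ⟨2 | 1 1 3⟩
  • {1,9}:  v_{1} + v_{9} = 2·v_{6} ; sig = ⟨2 | 2⟩
  • {3,9}:  v_{3} + v_{9} = 2·v_{8} ; sig = ⟨2 | 2⟩
  • {1,3}:  v_{1} + v_{3} = 2·v_{2} + 2·v_{5} + 4·v_{8} ; sig = ⟨2 | 2 2 4⟩
  • {2,4,5,8}:  v_{2} + v_{4} + v_{5} + v_{8} = 0 ; sig = ⟨4 | 0⟩
  • {2,4,5,9}:  v_{2} + v_{4} + v_{5} + v_{9} = v_{7} ; sig = ⟨4 | 1⟩
  • {2,5,6,8}:  v_{2} + v_{5} + v_{6} + v_{8} = v_{1} ; sig = ⟨4 | 1⟩
  • {2,5,8,9}:  v_{2} + v_{5} + v_{8} + v_{9} = v_{6} ; sig = ⟨4 | 1⟩

Sorted signature multiset PRS(X):
{ ⟨2 | 1⟩ ×4,  ⟨2 | 1 1 1 1⟩,  ⟨2 | 1 1 2⟩,  ⟨2 | 1 1 3⟩,  ⟨2 | 2⟩ ×2,  ⟨2 | 2 2 4⟩,  ⟨4 | 0⟩,  ⟨4 | 1⟩ ×3 }


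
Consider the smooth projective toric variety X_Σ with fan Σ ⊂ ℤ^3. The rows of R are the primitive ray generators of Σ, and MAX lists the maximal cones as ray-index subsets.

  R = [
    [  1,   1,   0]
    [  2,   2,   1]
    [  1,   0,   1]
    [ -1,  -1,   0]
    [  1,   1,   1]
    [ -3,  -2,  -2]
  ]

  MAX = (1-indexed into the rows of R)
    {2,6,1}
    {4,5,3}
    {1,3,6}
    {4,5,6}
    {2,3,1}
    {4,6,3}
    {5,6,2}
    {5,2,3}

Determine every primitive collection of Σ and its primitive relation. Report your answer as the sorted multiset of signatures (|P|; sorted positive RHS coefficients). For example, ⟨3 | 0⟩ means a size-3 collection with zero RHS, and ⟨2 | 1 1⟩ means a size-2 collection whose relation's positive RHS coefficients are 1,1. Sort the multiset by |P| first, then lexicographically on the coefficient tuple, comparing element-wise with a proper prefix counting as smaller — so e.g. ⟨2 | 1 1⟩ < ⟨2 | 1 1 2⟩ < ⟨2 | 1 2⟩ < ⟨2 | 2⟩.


Σ has 5 primitive collections:

  {1,4}:  v_{1} + v_{4} = 0  →  sig = ⟨2 | 0⟩
  {1,5}:  v_{1} + v_{5} = v_{2}  →  sig = ⟨2 | 1⟩
  {2,4}:  v_{2} + v_{4} = v_{5}  →  sig = ⟨2 | 1⟩
  {2,3,6}:  v_{2} + v_{3} + v_{6} = 0  →  sig = ⟨3 | 0⟩
  {3,5,6}:  v_{3} + v_{5} + v_{6} = v_{4}  →  sig = ⟨3 | 1⟩

Hence PRS(X_Σ) =
    |P|=2: 3 collections, coeffs (), (1), (1)
    |P|=3: 2 collections, coeffs (), (1)


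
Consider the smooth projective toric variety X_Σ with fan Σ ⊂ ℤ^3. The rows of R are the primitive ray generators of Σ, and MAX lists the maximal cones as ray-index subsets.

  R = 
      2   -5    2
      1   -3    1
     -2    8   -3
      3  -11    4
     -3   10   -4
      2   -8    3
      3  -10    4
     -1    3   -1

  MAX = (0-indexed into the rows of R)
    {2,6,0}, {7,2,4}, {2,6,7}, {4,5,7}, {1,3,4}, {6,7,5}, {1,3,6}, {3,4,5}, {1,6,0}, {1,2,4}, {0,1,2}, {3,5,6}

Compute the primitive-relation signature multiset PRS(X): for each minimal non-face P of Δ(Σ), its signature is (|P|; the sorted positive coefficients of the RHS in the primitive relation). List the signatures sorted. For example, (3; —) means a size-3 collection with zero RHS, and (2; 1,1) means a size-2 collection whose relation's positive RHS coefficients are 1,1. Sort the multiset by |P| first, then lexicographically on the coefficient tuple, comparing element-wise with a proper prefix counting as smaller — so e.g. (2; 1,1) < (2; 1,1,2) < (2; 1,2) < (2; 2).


|primitive collections| = 11. Relations:

  P={1,7}:  v_{1} + v_{7} = 0  ⟹  sig = (2; —)
  P={2,5}:  v_{2} + v_{5} = 0  ⟹  sig = (2; —)
  P={4,6}:  v_{4} + v_{6} = 0  ⟹  sig = (2; —)
  P={1,5}:  v_{1} + v_{5} = v_{3}  ⟹  sig = (2; 1)
  P={2,3}:  v_{2} + v_{3} = v_{1}  ⟹  sig = (2; 1)
  P={3,7}:  v_{3} + v_{7} = v_{5}  ⟹  sig = (2; 1)
  P={0,4}:  v_{0} + v_{4} = v_{1} + v_{2}  ⟹  sig = (2; 1,1)
  P={0,5}:  v_{0} + v_{5} = v_{1} + v_{6}  ⟹  sig = (2; 1,1)
  P={0,7}:  v_{0} + v_{7} = v_{2} + v_{6}  ⟹  sig = (2; 1,1)
  P={0,3}:  v_{0} + v_{3} = 2·v_{1} + v_{6}  ⟹  sig = (2; 1,2)
  P={1,2,6}:  v_{1} + v_{2} + v_{6} = v_{0}  ⟹  sig = (3; 1)

Hence PRS(X_Σ) =
    |P|=2: 10 collections, coeffs (), (), (), (1), (1), (1), (1,1), (1,1), (1,1), (1,2)
    |P|=3: 1 collection, coeffs (1)


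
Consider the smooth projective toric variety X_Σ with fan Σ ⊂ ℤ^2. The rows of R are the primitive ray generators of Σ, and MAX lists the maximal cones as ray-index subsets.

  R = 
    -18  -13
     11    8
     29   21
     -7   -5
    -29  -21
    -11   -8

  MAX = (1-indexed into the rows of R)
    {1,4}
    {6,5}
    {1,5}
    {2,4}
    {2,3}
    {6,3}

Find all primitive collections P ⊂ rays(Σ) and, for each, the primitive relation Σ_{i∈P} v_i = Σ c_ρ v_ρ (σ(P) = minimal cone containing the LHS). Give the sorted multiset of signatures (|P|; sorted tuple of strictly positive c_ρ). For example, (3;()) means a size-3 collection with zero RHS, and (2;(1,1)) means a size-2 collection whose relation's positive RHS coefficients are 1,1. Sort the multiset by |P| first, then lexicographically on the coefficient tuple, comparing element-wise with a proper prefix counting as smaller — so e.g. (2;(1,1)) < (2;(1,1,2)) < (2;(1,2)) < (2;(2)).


9 minimal non-faces of Δ(Σ) (on 6 rays):

  {2,6}:  v_{2} + v_{6} = 0  →  sig = (2;())
  {3,5}:  v_{3} + v_{5} = 0  →  sig = (2;())
  {1,2}:  v_{1} + v_{2} = v_{4}  →  sig = (2;(1))
  {1,3}:  v_{1} + v_{3} = v_{2}  →  sig = (2;(1))
  {1,6}:  v_{1} + v_{6} = v_{5}  →  sig = (2;(1))
  {2,5}:  v_{2} + v_{5} = v_{1}  →  sig = (2;(1))
  {4,6}:  v_{4} + v_{6} = v_{1}  →  sig = (2;(1))
  {3,4}:  v_{3} + v_{4} = 2·v_{2}  →  sig = (2;(2))
  {4,5}:  v_{4} + v_{5} = 2·v_{1}  →  sig = (2;(2))

Hence PRS(X_Σ) =
    (2;())
    (2;())
    (2;(1))
    (2;(1))
    (2;(1))
    (2;(1))
    (2;(1))
    (2;(2))
    (2;(2))


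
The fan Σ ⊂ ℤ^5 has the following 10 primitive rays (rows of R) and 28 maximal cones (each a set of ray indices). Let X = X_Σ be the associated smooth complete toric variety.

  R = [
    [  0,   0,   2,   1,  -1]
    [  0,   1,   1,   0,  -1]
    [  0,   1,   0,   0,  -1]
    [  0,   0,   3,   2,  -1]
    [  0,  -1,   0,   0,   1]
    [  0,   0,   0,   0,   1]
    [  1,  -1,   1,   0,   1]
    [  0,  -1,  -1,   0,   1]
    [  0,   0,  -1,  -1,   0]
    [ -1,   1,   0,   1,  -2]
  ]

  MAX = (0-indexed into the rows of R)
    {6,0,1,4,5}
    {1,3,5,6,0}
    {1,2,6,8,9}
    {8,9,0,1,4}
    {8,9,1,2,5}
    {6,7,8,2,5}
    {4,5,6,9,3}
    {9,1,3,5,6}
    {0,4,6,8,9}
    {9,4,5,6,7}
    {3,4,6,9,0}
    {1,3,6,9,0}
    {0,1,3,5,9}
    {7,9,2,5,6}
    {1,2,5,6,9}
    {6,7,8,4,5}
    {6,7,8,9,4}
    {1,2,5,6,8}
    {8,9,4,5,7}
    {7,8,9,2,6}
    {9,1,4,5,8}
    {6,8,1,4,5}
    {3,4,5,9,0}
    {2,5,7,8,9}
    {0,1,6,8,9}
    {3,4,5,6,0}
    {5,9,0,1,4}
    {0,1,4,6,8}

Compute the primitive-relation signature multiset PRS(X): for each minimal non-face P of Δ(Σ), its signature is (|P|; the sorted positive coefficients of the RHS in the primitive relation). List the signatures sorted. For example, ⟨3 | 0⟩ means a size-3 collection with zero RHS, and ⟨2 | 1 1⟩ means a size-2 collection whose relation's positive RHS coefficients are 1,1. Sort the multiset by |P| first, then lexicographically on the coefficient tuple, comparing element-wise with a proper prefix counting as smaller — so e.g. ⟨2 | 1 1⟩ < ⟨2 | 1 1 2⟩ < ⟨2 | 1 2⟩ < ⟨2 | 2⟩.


|primitive collections| = 12. Relations:

  P={1,7}:  v_{1} + v_{7} = 0 — sig = ⟨2 | 0⟩
  P={2,4}:  v_{2} + v_{4} = 0 — sig = ⟨2 | 0⟩
  P={3,8}:  v_{3} + v_{8} = v_{0} — sig = ⟨2 | 1⟩
  P={0,2}:  v_{0} + v_{2} = v_{1} + v_{6} + v_{9} — sig = ⟨2 | 1 1 1⟩
  P={0,7}:  v_{0} + v_{7} = v_{4} + v_{6} + v_{9} — sig = ⟨2 | 1 1 1⟩
  P={2,3}:  v_{2} + v_{3} = v_{1} + v_{5} + 2·v_{6} + 2·v_{9} — sig = ⟨2 | 1 1 2 2⟩
  P={3,7}:  v_{3} + v_{7} = v_{4} + v_{5} + 2·v_{6} + 2·v_{9} — sig = ⟨2 | 1 1 2 2⟩
  P={0,5,8}:  v_{0} + v_{5} + v_{8} = v_{1} + v_{4} — sig = ⟨3 | 1 1⟩
  P={1,3,4}:  v_{1} + v_{3} + v_{4} = 2·v_{0} + v_{5} — sig = ⟨3 | 1 2⟩
  P={5,6,8,9}:  v_{5} + v_{6} + v_{8} + v_{9} = 0 — sig = ⟨4 | 0⟩
  P={0,5,6,9}:  v_{0} + v_{5} + v_{6} + v_{9} = v_{3} — sig = ⟨4 | 1⟩
  P={1,4,6,9}:  v_{1} + v_{4} + v_{6} + v_{9} = v_{0} — sig = ⟨4 | 1⟩

Hence PRS(X_Σ) =
    |P|=2: 7 collections, coeffs (), (), (1), (1,1,1), (1,1,1), (1,1,2,2), (1,1,2,2)
    |P|=3: 2 collections, coeffs (1,1), (1,2)
    |P|=4: 3 collections, coeffs (), (1), (1)
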